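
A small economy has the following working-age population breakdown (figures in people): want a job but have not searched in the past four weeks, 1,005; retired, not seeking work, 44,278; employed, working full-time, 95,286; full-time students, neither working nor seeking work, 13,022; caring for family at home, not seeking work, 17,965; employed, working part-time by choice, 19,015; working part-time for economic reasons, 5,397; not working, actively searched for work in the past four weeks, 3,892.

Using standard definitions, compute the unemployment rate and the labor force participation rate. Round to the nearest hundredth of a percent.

Unemployment rate ≈ 3.15%; labor force participation rate ≈ 61.84%.

Employed = 95,286 + 19,015 + 5,397 = 119,698 (anyone who worked, including part-time for economic reasons, counts as employed).
Unemployed = 3,892.
Labor force = 119,698 + 3,892 = 123,590.
Not in labor force = 1,005 + 44,278 + 13,022 + 17,965 = 76,270 (those not working and not actively searching are outside the labor force — including those who want a job but have given up searching).
Civilian working-age population = 123,590 + 76,270 = 199,860.
Unemployment rate = 3,892 / 123,590 = 3.15%.
Labor force participation rate = 123,590 / 199,860 = 61.84%.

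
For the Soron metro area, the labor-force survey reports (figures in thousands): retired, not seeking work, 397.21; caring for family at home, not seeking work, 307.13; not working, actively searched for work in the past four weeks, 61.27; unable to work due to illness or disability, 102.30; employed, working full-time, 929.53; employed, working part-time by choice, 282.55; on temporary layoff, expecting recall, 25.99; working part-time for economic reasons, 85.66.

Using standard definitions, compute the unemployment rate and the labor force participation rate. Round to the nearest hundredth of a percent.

Employed = 929.53 + 282.55 + 85.66 = 1,297.74 thousand (anyone who worked, including part-time for economic reasons, counts as employed).
Unemployed = 61.27 + 25.99 = 87.26 thousand (jobless and actively searching, or on temporary layoff).
Labor force = 1,297.74 + 87.26 = 1,385.00 thousand.
Not in labor force = 397.21 + 307.13 + 102.30 = 806.64 thousand (those not working and not actively searching are outside the labor force).
Civilian working-age population = 1,385.00 + 806.64 = 2,191.64 thousand.
Unemployment rate = 87.26 / 1,385.00 = 6.30%.
Labor force participation rate = 1,385.00 / 2,191.64 = 63.19%.

Unemployment rate ≈ 6.30%; labor force participation rate ≈ 63.19%.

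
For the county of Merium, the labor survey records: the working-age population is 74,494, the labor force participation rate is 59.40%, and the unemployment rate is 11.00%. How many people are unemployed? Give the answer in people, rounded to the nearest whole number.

Labor force = 0.5940 × 74,494 = 44,249.
Unemployed = 0.1100 × 44,249 ≈ 4,867.

About 4,867 are unemployed.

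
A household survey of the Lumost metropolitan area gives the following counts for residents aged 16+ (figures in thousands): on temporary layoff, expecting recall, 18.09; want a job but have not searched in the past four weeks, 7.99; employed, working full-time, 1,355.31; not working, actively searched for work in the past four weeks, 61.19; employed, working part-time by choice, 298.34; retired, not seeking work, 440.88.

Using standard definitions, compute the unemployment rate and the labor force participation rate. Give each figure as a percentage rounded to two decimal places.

Employed = 1,355.31 + 298.34 = 1,653.65 thousand.
Unemployed = 18.09 + 61.19 = 79.28 thousand (jobless and actively searching, or on temporary layoff).
Labor force = 1,653.65 + 79.28 = 1,732.93 thousand.
Not in labor force = 7.99 + 440.88 = 448.87 thousand (those not working and not actively searching are outside the labor force — including those who want a job but have given up searching).
Civilian working-age population = 1,732.93 + 448.87 = 2,181.80 thousand.
Unemployment rate = 79.28 / 1,732.93 = 4.57%.
Labor force participation rate = 1,732.93 / 2,181.80 = 79.43%.

Unemployment rate ≈ 4.57%; labor force participation rate ≈ 79.43%.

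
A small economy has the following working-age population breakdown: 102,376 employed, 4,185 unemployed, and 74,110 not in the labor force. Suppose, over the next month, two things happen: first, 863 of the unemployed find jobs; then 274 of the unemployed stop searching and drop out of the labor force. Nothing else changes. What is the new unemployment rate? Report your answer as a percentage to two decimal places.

New unemployment rate ≈ 2.87%.

Initially, labor force = 102,376 + 4,185 = 106,561, so u = 4,185/106,561 = 3.93%.
After the first change, unemployed falls and employed rises by 863; labor force unchanged → E = 103,239, U = 3,322, labor force = 106,561.
After the second change, unemployed and labor force both fall by 274 → E = 103,239, U = 3,048, labor force = 106,287.
New unemployment rate = 3,048 / 106,287 = 2.87%.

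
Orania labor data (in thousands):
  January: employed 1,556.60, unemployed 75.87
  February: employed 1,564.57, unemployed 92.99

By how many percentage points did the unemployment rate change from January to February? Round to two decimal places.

The unemployment rate changed by +0.96 percentage points.

January: labor force = 1,556.60 + 75.87 = 1,632.47; u = 75.87/1,632.47 = 4.65%.
February: labor force = 1,564.57 + 92.99 = 1,657.56; u = 92.99/1,657.56 = 5.61%.
Change = 5.61% − 4.65% = +0.96 pp.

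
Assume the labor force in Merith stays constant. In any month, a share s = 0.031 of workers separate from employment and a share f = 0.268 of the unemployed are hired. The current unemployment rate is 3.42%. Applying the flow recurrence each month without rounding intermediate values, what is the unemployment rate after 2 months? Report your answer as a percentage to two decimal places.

With a fixed labor force, u_{t+1} = u_t + s·(1−u_t) − f·u_t = u_t·(1−s−f) + s.
Here 1−s−f = 0.701 and s = 0.031.
u_1 = 0.034200 × 0.701 + 0.031 = 0.054974.
u_2 = 0.054974 × 0.701 + 0.031 = 0.069537.

Unemployment rate after two months ≈ 6.95%.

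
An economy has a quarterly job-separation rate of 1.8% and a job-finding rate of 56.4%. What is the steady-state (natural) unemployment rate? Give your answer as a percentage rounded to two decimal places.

Steady-state unemployment rate ≈ 3.09%.

At steady state the flows balance: s·E = f·U, so U/(E+U) = s/(s+f).
u* = 1.8 / (1.8 + 56.4) = 1.8 / 58.20 = 3.09%.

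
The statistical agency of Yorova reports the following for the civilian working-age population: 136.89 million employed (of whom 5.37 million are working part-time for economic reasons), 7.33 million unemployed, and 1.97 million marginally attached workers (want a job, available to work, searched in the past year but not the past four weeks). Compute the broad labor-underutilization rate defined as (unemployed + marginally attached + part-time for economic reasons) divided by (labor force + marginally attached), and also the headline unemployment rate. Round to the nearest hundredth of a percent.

Labor force = 136.89 + 7.33 = 144.22 million.
Numerator = 7.33 + 1.97 + 5.37 = 14.67 million.
Denominator = 144.22 + 1.97 = 146.19 million.
Broad rate = 14.67 / 146.19 = 10.03%.
Headline unemployment rate = 7.33 / 144.22 = 5.08%.

Broad underutilization rate ≈ 10.03%; headline unemployment rate ≈ 5.08%.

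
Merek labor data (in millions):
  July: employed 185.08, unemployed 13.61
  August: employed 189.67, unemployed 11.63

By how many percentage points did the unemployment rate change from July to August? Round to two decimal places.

The unemployment rate changed by −1.07 percentage points.

July: labor force = 185.08 + 13.61 = 198.69; u = 13.61/198.69 = 6.85%.
August: labor force = 189.67 + 11.63 = 201.30; u = 11.63/201.30 = 5.78%.
Change = 5.78% − 6.85% = −1.07 pp.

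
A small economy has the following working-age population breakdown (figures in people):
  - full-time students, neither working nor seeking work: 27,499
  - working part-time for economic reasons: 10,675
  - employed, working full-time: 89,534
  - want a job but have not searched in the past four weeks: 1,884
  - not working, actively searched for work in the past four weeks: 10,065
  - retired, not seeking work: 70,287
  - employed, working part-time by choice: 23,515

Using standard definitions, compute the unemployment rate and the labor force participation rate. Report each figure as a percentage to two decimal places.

Unemployment rate ≈ 7.52%; labor force participation rate ≈ 57.31%.

Employed = 10,675 + 89,534 + 23,515 = 123,724 (anyone who worked, including part-time for economic reasons, counts as employed).
Unemployed = 10,065.
Labor force = 123,724 + 10,065 = 133,789.
Not in labor force = 27,499 + 1,884 + 70,287 = 99,670 (those not working and not actively searching are outside the labor force — including those who want a job but have given up searching).
Civilian working-age population = 133,789 + 99,670 = 233,459.
Unemployment rate = 10,065 / 133,789 = 7.52%.
Labor force participation rate = 133,789 / 233,459 = 57.31%.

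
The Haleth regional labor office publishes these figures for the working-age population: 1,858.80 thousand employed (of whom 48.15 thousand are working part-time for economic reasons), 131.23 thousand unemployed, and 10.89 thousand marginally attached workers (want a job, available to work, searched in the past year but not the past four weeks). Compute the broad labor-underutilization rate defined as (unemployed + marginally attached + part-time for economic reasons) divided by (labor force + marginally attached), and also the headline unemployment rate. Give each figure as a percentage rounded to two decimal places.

Labor force = 1,858.80 + 131.23 = 1,990.03 thousand.
Numerator = 131.23 + 10.89 + 48.15 = 190.27 thousand.
Denominator = 1,990.03 + 10.89 = 2,000.92 thousand.
Broad rate = 190.27 / 2,000.92 = 9.51%.
Headline unemployment rate = 131.23 / 1,990.03 = 6.59%.

Broad underutilization rate ≈ 9.51%; headline unemployment rate ≈ 6.59%.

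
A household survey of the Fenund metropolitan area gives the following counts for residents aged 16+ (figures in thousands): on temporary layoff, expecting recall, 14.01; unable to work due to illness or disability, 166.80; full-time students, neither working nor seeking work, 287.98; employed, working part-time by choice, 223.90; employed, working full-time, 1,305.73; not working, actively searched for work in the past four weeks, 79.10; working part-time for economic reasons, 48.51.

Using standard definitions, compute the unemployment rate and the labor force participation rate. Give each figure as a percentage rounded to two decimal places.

Unemployment rate ≈ 5.57%; labor force participation rate ≈ 78.61%.

Employed = 223.90 + 1,305.73 + 48.51 = 1,578.14 thousand (anyone who worked, including part-time for economic reasons, counts as employed).
Unemployed = 14.01 + 79.10 = 93.11 thousand (jobless and actively searching, or on temporary layoff).
Labor force = 1,578.14 + 93.11 = 1,671.25 thousand.
Not in labor force = 166.80 + 287.98 = 454.78 thousand (those not working and not actively searching are outside the labor force).
Civilian working-age population = 1,671.25 + 454.78 = 2,126.03 thousand.
Unemployment rate = 93.11 / 1,671.25 = 5.57%.
Labor force participation rate = 1,671.25 / 2,126.03 = 78.61%.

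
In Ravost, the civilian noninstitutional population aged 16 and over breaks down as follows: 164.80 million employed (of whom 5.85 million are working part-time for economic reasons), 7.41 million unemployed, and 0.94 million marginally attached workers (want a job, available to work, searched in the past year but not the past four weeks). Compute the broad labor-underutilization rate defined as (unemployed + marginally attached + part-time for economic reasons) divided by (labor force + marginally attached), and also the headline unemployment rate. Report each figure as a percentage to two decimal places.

Broad underutilization rate ≈ 8.20%; headline unemployment rate ≈ 4.30%.

Labor force = 164.80 + 7.41 = 172.21 million.
Numerator = 7.41 + 0.94 + 5.85 = 14.20 million.
Denominator = 172.21 + 0.94 = 173.15 million.
Broad rate = 14.20 / 173.15 = 8.20%.
Headline unemployment rate = 7.41 / 172.21 = 4.30%.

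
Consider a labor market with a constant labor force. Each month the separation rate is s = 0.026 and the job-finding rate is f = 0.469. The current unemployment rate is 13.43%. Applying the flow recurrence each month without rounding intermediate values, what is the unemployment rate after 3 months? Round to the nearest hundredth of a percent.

With a fixed labor force, u_{t+1} = u_t + s·(1−u_t) − f·u_t = u_t·(1−s−f) + s.
Here 1−s−f = 0.505 and s = 0.026.
u_1 = 0.134300 × 0.505 + 0.026 = 0.093822.
u_2 = 0.093822 × 0.505 + 0.026 = 0.073380.
u_3 = 0.073380 × 0.505 + 0.026 = 0.063057.

Unemployment rate after three months ≈ 6.31%.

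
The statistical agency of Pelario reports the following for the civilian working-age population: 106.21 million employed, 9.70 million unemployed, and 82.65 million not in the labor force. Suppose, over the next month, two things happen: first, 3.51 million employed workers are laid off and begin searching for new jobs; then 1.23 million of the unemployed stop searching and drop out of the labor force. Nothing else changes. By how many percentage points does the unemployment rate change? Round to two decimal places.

Initially, labor force = 106.21 + 9.70 = 115.91 million, so u = 9.70/115.91 = 8.37%.
After the first change, employed falls and unemployed rises by 3.51; labor force unchanged → E = 102.70, U = 13.21, labor force = 115.91 million.
After the second change, unemployed and labor force both fall by 1.23 → E = 102.70, U = 11.98, labor force = 114.68 million.
New unemployment rate = 11.98 / 114.68 = 10.45%.
Change = 10.45% − 8.37% = +2.08 percentage points.

The unemployment rate changes by +2.08 percentage points.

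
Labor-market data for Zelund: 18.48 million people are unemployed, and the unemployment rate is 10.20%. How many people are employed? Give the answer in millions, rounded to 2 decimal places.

About 162.70 million are employed.

Labor force = U / u = 18.48 / 0.1020 ≈ 181.18 million.
Employed = labor force − unemployed = 181.18 − 18.48 = 162.70 million.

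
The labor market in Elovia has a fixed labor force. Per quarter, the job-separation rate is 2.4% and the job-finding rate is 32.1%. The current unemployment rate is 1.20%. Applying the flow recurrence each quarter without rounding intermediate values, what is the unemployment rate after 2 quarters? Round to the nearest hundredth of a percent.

With a fixed labor force, u_{t+1} = u_t + s·(1−u_t) − f·u_t = u_t·(1−s−f) + s.
Here 1−s−f = 0.655 and s = 0.024.
u_1 = 0.012000 × 0.655 + 0.024 = 0.031860.
u_2 = 0.031860 × 0.655 + 0.024 = 0.044868.

Unemployment rate after two quarters ≈ 4.49%.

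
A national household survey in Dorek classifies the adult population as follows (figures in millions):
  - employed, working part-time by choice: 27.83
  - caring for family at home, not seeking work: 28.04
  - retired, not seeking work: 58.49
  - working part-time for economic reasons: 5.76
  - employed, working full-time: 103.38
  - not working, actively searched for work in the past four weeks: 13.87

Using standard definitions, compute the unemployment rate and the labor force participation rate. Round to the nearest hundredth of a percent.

Unemployment rate ≈ 9.20%; labor force participation rate ≈ 63.55%.

Employed = 27.83 + 5.76 + 103.38 = 136.97 million (anyone who worked, including part-time for economic reasons, counts as employed).
Unemployed = 13.87 million.
Labor force = 136.97 + 13.87 = 150.84 million.
Not in labor force = 28.04 + 58.49 = 86.53 million (those not working and not actively searching are outside the labor force).
Civilian working-age population = 150.84 + 86.53 = 237.37 million.
Unemployment rate = 13.87 / 150.84 = 9.20%.
Labor force participation rate = 150.84 / 237.37 = 63.55%.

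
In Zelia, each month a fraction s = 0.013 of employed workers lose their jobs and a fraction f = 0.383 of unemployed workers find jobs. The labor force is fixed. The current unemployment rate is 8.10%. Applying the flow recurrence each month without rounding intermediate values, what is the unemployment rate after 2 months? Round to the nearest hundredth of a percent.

With a fixed labor force, u_{t+1} = u_t + s·(1−u_t) − f·u_t = u_t·(1−s−f) + s.
Here 1−s−f = 0.604 and s = 0.013.
u_1 = 0.081000 × 0.604 + 0.013 = 0.061924.
u_2 = 0.061924 × 0.604 + 0.013 = 0.050402.

Unemployment rate after two months ≈ 5.04%.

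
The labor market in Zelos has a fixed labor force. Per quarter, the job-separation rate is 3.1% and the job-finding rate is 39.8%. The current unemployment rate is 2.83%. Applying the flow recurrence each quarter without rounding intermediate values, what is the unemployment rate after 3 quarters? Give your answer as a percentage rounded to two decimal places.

With a fixed labor force, u_{t+1} = u_t + s·(1−u_t) − f·u_t = u_t·(1−s−f) + s.
Here 1−s−f = 0.571 and s = 0.031.
u_1 = 0.028300 × 0.571 + 0.031 = 0.047159.
u_2 = 0.047159 × 0.571 + 0.031 = 0.057928.
u_3 = 0.057928 × 0.571 + 0.031 = 0.064077.

Unemployment rate after three quarters ≈ 6.41%.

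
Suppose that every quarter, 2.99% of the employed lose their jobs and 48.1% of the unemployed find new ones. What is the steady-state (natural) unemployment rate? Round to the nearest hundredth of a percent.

Steady-state unemployment rate ≈ 5.85%.

At steady state the flows balance: s·E = f·U, so U/(E+U) = s/(s+f).
u* = 2.99 / (2.99 + 48.1) = 2.99 / 51.09 = 5.85%.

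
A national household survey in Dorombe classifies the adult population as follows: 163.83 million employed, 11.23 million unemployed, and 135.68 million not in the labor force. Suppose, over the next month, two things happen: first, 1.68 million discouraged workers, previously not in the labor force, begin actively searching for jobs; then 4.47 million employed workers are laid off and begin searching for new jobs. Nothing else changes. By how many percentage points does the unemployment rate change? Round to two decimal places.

The unemployment rate changes by +3.42 percentage points.

Initially, labor force = 163.83 + 11.23 = 175.06 million, so u = 11.23/175.06 = 6.41%.
After the first change, unemployed and labor force both rise by 1.68 → E = 163.83, U = 12.91, labor force = 176.74 million.
After the second change, employed falls and unemployed rises by 4.47; labor force unchanged → E = 159.36, U = 17.38, labor force = 176.74 million.
New unemployment rate = 17.38 / 176.74 = 9.83%.
Change = 9.83% − 6.41% = +3.42 percentage points.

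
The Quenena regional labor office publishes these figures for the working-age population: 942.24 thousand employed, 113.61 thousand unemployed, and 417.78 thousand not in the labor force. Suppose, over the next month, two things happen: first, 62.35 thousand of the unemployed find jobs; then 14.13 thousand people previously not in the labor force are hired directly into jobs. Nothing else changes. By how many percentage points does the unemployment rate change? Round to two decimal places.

The unemployment rate changes by −5.97 percentage points.

Initially, labor force = 942.24 + 113.61 = 1,055.85 thousand, so u = 113.61/1,055.85 = 10.76%.
After the first change, unemployed falls and employed rises by 62.35; labor force unchanged → E = 1,004.59, U = 51.26, labor force = 1,055.85 thousand.
After the second change, employed and labor force both rise by 14.13; unemployed unchanged → E = 1,018.72, U = 51.26, labor force = 1,069.98 thousand.
New unemployment rate = 51.26 / 1,069.98 = 4.79%.
Change = 4.79% − 10.76% = −5.97 percentage points.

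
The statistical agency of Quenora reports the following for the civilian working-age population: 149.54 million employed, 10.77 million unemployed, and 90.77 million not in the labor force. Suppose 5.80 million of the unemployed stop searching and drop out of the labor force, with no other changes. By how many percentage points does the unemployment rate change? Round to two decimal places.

The unemployment rate changes by −3.50 percentage points.

Initially, labor force = 149.54 + 10.77 = 160.31 million, so u = 10.77/160.31 = 6.72%.
After the change, unemployed and labor force both fall by 5.80 → E = 149.54, U = 4.97, labor force = 154.51 million.
New unemployment rate = 4.97 / 154.51 = 3.22%.
Change = 3.22% − 6.72% = −3.50 percentage points.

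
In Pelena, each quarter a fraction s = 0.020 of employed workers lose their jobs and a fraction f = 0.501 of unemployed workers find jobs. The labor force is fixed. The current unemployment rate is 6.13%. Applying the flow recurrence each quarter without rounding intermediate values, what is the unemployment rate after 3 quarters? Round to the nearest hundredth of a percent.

With a fixed labor force, u_{t+1} = u_t + s·(1−u_t) − f·u_t = u_t·(1−s−f) + s.
Here 1−s−f = 0.479 and s = 0.020.
u_1 = 0.061300 × 0.479 + 0.020 = 0.049363.
u_2 = 0.049363 × 0.479 + 0.020 = 0.043645.
u_3 = 0.043645 × 0.479 + 0.020 = 0.040906.

Unemployment rate after three quarters ≈ 4.09%.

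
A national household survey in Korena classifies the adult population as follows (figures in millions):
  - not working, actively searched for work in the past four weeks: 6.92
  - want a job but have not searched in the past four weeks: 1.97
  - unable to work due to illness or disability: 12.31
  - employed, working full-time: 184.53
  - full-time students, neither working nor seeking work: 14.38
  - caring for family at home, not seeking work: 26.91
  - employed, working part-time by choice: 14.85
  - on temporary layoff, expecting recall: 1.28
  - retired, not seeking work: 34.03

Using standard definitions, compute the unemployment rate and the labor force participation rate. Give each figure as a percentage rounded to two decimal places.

Employed = 184.53 + 14.85 = 199.38 million.
Unemployed = 6.92 + 1.28 = 8.20 million (jobless and actively searching, or on temporary layoff).
Labor force = 199.38 + 8.20 = 207.58 million.
Not in labor force = 1.97 + 12.31 + 14.38 + 26.91 + 34.03 = 89.60 million (those not working and not actively searching are outside the labor force — including those who want a job but have given up searching).
Civilian working-age population = 207.58 + 89.60 = 297.18 million.
Unemployment rate = 8.20 / 207.58 = 3.95%.
Labor force participation rate = 207.58 / 297.18 = 69.85%.

Unemployment rate ≈ 3.95%; labor force participation rate ≈ 69.85%.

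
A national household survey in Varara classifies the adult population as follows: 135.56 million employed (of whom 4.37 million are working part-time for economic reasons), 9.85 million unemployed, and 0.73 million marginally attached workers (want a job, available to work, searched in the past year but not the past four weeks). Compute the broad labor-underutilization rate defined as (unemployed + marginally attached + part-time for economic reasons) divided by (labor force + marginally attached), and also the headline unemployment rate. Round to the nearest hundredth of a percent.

Labor force = 135.56 + 9.85 = 145.41 million.
Numerator = 9.85 + 0.73 + 4.37 = 14.95 million.
Denominator = 145.41 + 0.73 = 146.14 million.
Broad rate = 14.95 / 146.14 = 10.23%.
Headline unemployment rate = 9.85 / 145.41 = 6.77%.

Broad underutilization rate ≈ 10.23%; headline unemployment rate ≈ 6.77%.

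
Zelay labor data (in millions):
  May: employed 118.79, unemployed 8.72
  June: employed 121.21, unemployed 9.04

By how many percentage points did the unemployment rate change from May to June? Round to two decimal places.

May: labor force = 118.79 + 8.72 = 127.51; u = 8.72/127.51 = 6.84%.
June: labor force = 121.21 + 9.04 = 130.25; u = 9.04/130.25 = 6.94%.
Change = 6.94% − 6.84% = +0.10 pp.

The unemployment rate changed by +0.10 percentage points.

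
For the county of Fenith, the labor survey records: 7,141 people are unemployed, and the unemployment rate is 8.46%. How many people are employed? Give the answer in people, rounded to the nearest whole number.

About 77,268 are employed.

Labor force = U / u = 7,141 / 0.0846 ≈ 84,409.
Employed = labor force − unemployed = 84,409 − 7,141 = 77,268.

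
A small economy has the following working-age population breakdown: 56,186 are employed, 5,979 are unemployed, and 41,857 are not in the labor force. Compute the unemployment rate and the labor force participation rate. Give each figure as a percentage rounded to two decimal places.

Labor force = employed + unemployed = 56,186 + 5,979 = 62,165.
Working-age population = 62,165 + 41,857 = 104,022.
Unemployment rate = 5,979 / 62,165 = 9.62%.
Labor force participation rate = 62,165 / 104,022 = 59.76%.

Unemployment rate ≈ 9.62%; labor force participation rate ≈ 59.76%.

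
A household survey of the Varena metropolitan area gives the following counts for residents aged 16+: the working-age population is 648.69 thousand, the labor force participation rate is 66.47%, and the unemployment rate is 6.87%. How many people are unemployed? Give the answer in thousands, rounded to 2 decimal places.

Labor force = 0.6647 × 648.69 = 431.18 thousand.
Unemployed = 0.0687 × 431.18 ≈ 29.62 thousand.

About 29.62 thousand are unemployed.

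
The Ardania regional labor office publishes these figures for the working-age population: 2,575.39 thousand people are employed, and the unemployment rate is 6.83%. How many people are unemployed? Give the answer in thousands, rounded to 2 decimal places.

About 188.79 thousand are unemployed.

Let U be the number unemployed. The labor force is E + U, and U/(E+U) = 0.0683.
So U = 0.0683 × 2,575.39 / (1 − 0.0683) = 175.8991 / 0.9317 ≈ 188.79 thousand.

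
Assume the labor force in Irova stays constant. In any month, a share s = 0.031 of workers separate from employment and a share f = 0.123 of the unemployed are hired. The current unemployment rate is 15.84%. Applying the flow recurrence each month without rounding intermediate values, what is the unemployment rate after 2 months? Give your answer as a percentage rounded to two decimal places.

With a fixed labor force, u_{t+1} = u_t + s·(1−u_t) − f·u_t = u_t·(1−s−f) + s.
Here 1−s−f = 0.846 and s = 0.031.
u_1 = 0.158400 × 0.846 + 0.031 = 0.165006.
u_2 = 0.165006 × 0.846 + 0.031 = 0.170595.

Unemployment rate after two months ≈ 17.06%.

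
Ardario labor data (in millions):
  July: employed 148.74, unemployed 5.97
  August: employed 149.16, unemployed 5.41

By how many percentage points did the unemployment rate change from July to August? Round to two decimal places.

July: labor force = 148.74 + 5.97 = 154.71; u = 5.97/154.71 = 3.86%.
August: labor force = 149.16 + 5.41 = 154.57; u = 5.41/154.57 = 3.50%.
Change = 3.50% − 3.86% = −0.36 pp.

The unemployment rate changed by −0.36 percentage points.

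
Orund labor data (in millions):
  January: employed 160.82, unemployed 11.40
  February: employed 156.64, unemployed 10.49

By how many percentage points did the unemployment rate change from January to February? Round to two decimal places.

January: labor force = 160.82 + 11.40 = 172.22; u = 11.40/172.22 = 6.62%.
February: labor force = 156.64 + 10.49 = 167.13; u = 10.49/167.13 = 6.28%.
Change = 6.28% − 6.62% = −0.34 pp.

The unemployment rate changed by −0.34 percentage points.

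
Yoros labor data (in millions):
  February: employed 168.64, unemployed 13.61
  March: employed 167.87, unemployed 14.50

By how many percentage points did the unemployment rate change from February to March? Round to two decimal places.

February: labor force = 168.64 + 13.61 = 182.25; u = 13.61/182.25 = 7.47%.
March: labor force = 167.87 + 14.50 = 182.37; u = 14.50/182.37 = 7.95%.
Change = 7.95% − 7.47% = +0.48 pp.

The unemployment rate changed by +0.48 percentage points.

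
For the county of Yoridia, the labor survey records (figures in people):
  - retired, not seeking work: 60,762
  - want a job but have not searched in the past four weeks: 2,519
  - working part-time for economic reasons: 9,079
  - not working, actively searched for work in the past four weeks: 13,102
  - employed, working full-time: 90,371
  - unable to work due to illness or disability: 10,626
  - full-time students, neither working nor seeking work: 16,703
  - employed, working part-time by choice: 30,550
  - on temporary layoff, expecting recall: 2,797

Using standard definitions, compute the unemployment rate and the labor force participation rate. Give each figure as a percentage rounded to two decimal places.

Employed = 9,079 + 90,371 + 30,550 = 130,000 (anyone who worked, including part-time for economic reasons, counts as employed).
Unemployed = 13,102 + 2,797 = 15,899 (jobless and actively searching, or on temporary layoff).
Labor force = 130,000 + 15,899 = 145,899.
Not in labor force = 60,762 + 2,519 + 10,626 + 16,703 = 90,610 (those not working and not actively searching are outside the labor force — including those who want a job but have given up searching).
Civilian working-age population = 145,899 + 90,610 = 236,509.
Unemployment rate = 15,899 / 145,899 = 10.90%.
Labor force participation rate = 145,899 / 236,509 = 61.69%.

Unemployment rate ≈ 10.90%; labor force participation rate ≈ 61.69%.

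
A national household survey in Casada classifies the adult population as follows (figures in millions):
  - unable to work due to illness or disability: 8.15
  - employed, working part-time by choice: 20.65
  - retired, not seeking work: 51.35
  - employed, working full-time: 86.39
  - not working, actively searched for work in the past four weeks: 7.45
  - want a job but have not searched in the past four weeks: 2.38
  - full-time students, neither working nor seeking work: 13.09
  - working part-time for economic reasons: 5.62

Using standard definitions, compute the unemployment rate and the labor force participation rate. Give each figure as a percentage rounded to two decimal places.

Unemployment rate ≈ 6.20%; labor force participation rate ≈ 61.57%.

Employed = 20.65 + 86.39 + 5.62 = 112.66 million (anyone who worked, including part-time for economic reasons, counts as employed).
Unemployed = 7.45 million.
Labor force = 112.66 + 7.45 = 120.11 million.
Not in labor force = 8.15 + 51.35 + 2.38 + 13.09 = 74.97 million (those not working and not actively searching are outside the labor force — including those who want a job but have given up searching).
Civilian working-age population = 120.11 + 74.97 = 195.08 million.
Unemployment rate = 7.45 / 120.11 = 6.20%.
Labor force participation rate = 120.11 / 195.08 = 61.57%.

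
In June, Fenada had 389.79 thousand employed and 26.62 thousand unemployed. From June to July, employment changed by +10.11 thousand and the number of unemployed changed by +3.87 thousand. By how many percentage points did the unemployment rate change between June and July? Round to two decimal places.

June: labor force = 389.79 + 26.62 = 416.41; u = 26.62/416.41 = 6.39%.
July: labor force = 399.90 + 30.49 = 430.39; u = 30.49/430.39 = 7.08%.
Change = 7.08% − 6.39% = +0.69 pp.

The unemployment rate changed by +0.69 percentage points.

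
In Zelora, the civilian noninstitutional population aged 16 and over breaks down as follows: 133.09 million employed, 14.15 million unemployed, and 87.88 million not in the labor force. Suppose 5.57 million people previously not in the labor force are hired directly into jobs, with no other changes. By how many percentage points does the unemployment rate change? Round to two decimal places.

The unemployment rate changes by −0.35 percentage points.

Initially, labor force = 133.09 + 14.15 = 147.24 million, so u = 14.15/147.24 = 9.61%.
After the change, employed and labor force both rise by 5.57; unemployed unchanged → E = 138.66, U = 14.15, labor force = 152.81 million.
New unemployment rate = 14.15 / 152.81 = 9.26%.
Change = 9.26% − 9.61% = −0.35 percentage points.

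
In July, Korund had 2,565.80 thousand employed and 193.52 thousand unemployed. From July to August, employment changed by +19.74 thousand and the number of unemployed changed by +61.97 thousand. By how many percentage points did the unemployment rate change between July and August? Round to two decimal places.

July: labor force = 2,565.80 + 193.52 = 2,759.32; u = 193.52/2,759.32 = 7.01%.
August: labor force = 2,585.54 + 255.49 = 2,841.03; u = 255.49/2,841.03 = 8.99%.
Change = 8.99% − 7.01% = +1.98 pp.

The unemployment rate changed by +1.98 percentage points.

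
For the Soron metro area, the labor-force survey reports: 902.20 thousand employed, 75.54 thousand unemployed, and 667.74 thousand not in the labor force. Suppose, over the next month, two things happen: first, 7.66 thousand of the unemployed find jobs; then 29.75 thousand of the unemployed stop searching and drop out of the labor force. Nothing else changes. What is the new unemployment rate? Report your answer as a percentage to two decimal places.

New unemployment rate ≈ 4.02%.

Initially, labor force = 902.20 + 75.54 = 977.74 thousand, so u = 75.54/977.74 = 7.73%.
After the first change, unemployed falls and employed rises by 7.66; labor force unchanged → E = 909.86, U = 67.88, labor force = 977.74 thousand.
After the second change, unemployed and labor force both fall by 29.75 → E = 909.86, U = 38.13, labor force = 947.99 thousand.
New unemployment rate = 38.13 / 947.99 = 4.02%.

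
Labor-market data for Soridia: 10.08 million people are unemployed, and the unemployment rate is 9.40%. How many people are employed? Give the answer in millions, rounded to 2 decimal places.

Labor force = U / u = 10.08 / 0.0940 ≈ 107.23 million.
Employed = labor force − unemployed = 107.23 − 10.08 = 97.15 million.

About 97.15 million are employed.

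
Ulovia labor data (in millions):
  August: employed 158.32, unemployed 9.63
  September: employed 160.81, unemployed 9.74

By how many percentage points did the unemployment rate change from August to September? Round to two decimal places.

The unemployment rate changed by −0.02 percentage points.

August: labor force = 158.32 + 9.63 = 167.95; u = 9.63/167.95 = 5.73%.
September: labor force = 160.81 + 9.74 = 170.55; u = 9.74/170.55 = 5.71%.
Change = 5.71% − 5.73% = −0.02 pp.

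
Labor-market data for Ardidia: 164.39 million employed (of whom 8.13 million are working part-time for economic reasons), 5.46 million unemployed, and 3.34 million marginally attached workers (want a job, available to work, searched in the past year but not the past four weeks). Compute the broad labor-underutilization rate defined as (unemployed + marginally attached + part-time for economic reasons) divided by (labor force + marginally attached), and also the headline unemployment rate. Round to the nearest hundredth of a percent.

Labor force = 164.39 + 5.46 = 169.85 million.
Numerator = 5.46 + 3.34 + 8.13 = 16.93 million.
Denominator = 169.85 + 3.34 = 173.19 million.
Broad rate = 16.93 / 173.19 = 9.78%.
Headline unemployment rate = 5.46 / 169.85 = 3.21%.

Broad underutilization rate ≈ 9.78%; headline unemployment rate ≈ 3.21%.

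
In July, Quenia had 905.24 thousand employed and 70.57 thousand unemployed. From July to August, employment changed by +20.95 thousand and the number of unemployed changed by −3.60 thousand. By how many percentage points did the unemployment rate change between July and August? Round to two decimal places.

The unemployment rate changed by −0.49 percentage points.

July: labor force = 905.24 + 70.57 = 975.81; u = 70.57/975.81 = 7.23%.
August: labor force = 926.19 + 66.97 = 993.16; u = 66.97/993.16 = 6.74%.
Change = 6.74% − 7.23% = −0.49 pp.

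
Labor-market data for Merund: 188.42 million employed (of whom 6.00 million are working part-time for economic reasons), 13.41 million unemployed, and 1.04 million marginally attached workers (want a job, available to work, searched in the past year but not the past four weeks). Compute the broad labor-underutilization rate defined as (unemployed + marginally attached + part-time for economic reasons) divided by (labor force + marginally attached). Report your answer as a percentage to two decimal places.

Broad underutilization rate ≈ 10.08%.

Labor force = 188.42 + 13.41 = 201.83 million.
Numerator = 13.41 + 1.04 + 6.00 = 20.45 million.
Denominator = 201.83 + 1.04 = 202.87 million.
Broad rate = 20.45 / 202.87 = 10.08%.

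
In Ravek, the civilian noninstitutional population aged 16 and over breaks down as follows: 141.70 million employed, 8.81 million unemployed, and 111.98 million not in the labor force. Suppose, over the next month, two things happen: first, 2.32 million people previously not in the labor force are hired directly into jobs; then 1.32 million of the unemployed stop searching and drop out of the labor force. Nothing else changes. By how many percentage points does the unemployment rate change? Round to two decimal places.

Initially, labor force = 141.70 + 8.81 = 150.51 million, so u = 8.81/150.51 = 5.85%.
After the first change, employed and labor force both rise by 2.32; unemployed unchanged → E = 144.02, U = 8.81, labor force = 152.83 million.
After the second change, unemployed and labor force both fall by 1.32 → E = 144.02, U = 7.49, labor force = 151.51 million.
New unemployment rate = 7.49 / 151.51 = 4.94%.
Change = 4.94% − 5.85% = −0.91 percentage points.

The unemployment rate changes by −0.91 percentage points.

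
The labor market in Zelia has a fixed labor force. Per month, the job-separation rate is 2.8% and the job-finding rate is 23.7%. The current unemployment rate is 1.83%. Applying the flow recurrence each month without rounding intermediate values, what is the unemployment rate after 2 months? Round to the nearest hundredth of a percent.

With a fixed labor force, u_{t+1} = u_t + s·(1−u_t) − f·u_t = u_t·(1−s−f) + s.
Here 1−s−f = 0.735 and s = 0.028.
u_1 = 0.018300 × 0.735 + 0.028 = 0.041451.
u_2 = 0.041451 × 0.735 + 0.028 = 0.058466.

Unemployment rate after two months ≈ 5.85%.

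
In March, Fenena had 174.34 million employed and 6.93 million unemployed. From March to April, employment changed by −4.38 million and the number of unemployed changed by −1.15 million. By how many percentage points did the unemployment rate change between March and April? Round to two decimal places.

The unemployment rate changed by −0.53 percentage points.

March: labor force = 174.34 + 6.93 = 181.27; u = 6.93/181.27 = 3.82%.
April: labor force = 169.96 + 5.78 = 175.74; u = 5.78/175.74 = 3.29%.
Change = 3.29% − 3.82% = −0.53 pp.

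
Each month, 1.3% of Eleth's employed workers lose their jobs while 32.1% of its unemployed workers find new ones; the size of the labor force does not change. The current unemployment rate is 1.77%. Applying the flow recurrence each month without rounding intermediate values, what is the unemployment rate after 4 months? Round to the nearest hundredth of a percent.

With a fixed labor force, u_{t+1} = u_t + s·(1−u_t) − f·u_t = u_t·(1−s−f) + s.
Here 1−s−f = 0.666 and s = 0.013.
u_1 = 0.017700 × 0.666 + 0.013 = 0.024788.
u_2 = 0.024788 × 0.666 + 0.013 = 0.029509.
u_3 = 0.029509 × 0.666 + 0.013 = 0.032653.
u_4 = 0.032653 × 0.666 + 0.013 = 0.034747.

Unemployment rate after four months ≈ 3.47%.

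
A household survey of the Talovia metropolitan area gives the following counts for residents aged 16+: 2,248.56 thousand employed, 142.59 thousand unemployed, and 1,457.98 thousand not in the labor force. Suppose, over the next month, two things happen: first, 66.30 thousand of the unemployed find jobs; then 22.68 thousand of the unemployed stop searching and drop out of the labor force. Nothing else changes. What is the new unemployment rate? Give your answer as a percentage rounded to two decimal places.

New unemployment rate ≈ 2.26%.

Initially, labor force = 2,248.56 + 142.59 = 2,391.15 thousand, so u = 142.59/2,391.15 = 5.96%.
After the first change, unemployed falls and employed rises by 66.30; labor force unchanged → E = 2,314.86, U = 76.29, labor force = 2,391.15 thousand.
After the second change, unemployed and labor force both fall by 22.68 → E = 2,314.86, U = 53.61, labor force = 2,368.47 thousand.
New unemployment rate = 53.61 / 2,368.47 = 2.26%.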